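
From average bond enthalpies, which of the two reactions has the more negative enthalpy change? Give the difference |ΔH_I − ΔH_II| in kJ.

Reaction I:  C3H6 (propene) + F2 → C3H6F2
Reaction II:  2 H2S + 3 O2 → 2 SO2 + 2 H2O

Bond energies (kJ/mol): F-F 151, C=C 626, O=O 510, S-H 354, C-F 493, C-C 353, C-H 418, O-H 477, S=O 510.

Reaction II, by 440 kJ

Reaction I:
  Bonds broken (reactants):
    C-C: 1 × 353 = 353
    C-H: 6 × 418 = 2508
    C=C: 1 × 626 = 626
    F-F: 1 × 151 = 151
    Σ(broken) = 3638 kJ
  Bonds formed (products):
    C-C: 2 × 353 = 706
    C-F: 2 × 493 = 986
    C-H: 6 × 418 = 2508
    Σ(formed) = 4200 kJ
  ΔH_I = 3638 − 4200 = −562 kJ
Reaction II:
  Bonds broken (reactants):
    O=O: 3 × 510 = 1530
    S-H: 4 × 354 = 1416
    Σ(broken) = 2946 kJ
  Bonds formed (products):
    O-H: 4 × 477 = 1908
    S=O: 4 × 510 = 2040
    Σ(formed) = 3948 kJ
  ΔH_II = 2946 − 3948 = −1002 kJ
ΔH_I − ΔH_II = +440 kJ, so reaction II has the more negative ΔH; |ΔH_I − ΔH_II| = 440 kJ.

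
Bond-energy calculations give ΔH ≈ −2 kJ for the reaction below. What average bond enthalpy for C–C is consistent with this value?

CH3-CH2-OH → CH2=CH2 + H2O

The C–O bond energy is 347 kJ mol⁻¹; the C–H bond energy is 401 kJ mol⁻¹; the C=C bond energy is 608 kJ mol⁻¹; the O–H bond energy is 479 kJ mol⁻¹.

D(C–C) ≈ 337 kJ/mol

Let D be the C–C bond energy.
Σ(broken) = 1×D + 5×401 + 1×347 + 1×479 = 2831 + D
Σ(formed) = 4×401 + 1×608 + 2×479 = 3170
ΔH = Σ(broken) − Σ(formed) = (2831 + D) − (3170) = −339 + D
Setting this equal to −2 kJ gives D = 337 kJ/mol.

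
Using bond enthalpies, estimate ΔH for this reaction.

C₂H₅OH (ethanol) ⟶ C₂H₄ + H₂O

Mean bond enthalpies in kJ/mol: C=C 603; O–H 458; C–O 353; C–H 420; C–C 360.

Bonds broken (reactants):
  C–C: 1 × 360 = 360
  C–H: 5 × 420 = 2100
  C–O: 1 × 353 = 353
  O–H: 1 × 458 = 458
  Σ(broken) = 3271 kJ
Bonds formed (products):
  C–H: 4 × 420 = 1680
  C=C: 1 × 603 = 603
  O–H: 2 × 458 = 916
  Σ(formed) = 3199 kJ
ΔH = Σ(broken) − Σ(formed) = 3271 − 3199 = +72 kJ

ΔH ≈ +72 kJ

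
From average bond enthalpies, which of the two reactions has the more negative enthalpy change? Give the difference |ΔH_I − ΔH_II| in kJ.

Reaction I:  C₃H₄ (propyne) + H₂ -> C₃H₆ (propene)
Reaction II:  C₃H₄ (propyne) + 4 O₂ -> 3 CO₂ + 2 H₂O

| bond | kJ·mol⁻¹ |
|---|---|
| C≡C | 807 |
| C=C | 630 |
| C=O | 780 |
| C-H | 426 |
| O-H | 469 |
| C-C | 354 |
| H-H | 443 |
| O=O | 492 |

Reaction II, by 1491 kJ

Reaction I:
  Bonds broken (reactants):
    C≡C: 1 × 807 = 807
    C-C: 1 × 354 = 354
    C-H: 4 × 426 = 1704
    H-H: 1 × 443 = 443
    Σ(broken) = 3308 kJ
  Bonds formed (products):
    C-C: 1 × 354 = 354
    C-H: 6 × 426 = 2556
    C=C: 1 × 630 = 630
    Σ(formed) = 3540 kJ
  ΔH_I = 3308 − 3540 = −232 kJ
Reaction II:
  Bonds broken (reactants):
    C≡C: 1 × 807 = 807
    C-C: 1 × 354 = 354
    C-H: 4 × 426 = 1704
    O=O: 4 × 492 = 1968
    Σ(broken) = 4833 kJ
  Bonds formed (products):
    C=O: 6 × 780 = 4680
    O-H: 4 × 469 = 1876
    Σ(formed) = 6556 kJ
  ΔH_II = 4833 − 6556 = −1723 kJ
ΔH_I − ΔH_II = +1491 kJ, so reaction II has the more negative ΔH; |ΔH_I − ΔH_II| = 1491 kJ.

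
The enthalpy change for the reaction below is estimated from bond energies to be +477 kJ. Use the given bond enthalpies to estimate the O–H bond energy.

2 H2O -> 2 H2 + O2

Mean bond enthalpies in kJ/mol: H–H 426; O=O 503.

Let D be the O–H bond energy.
Σ(broken) = 4×D = 4D
Σ(formed) = 2×426 + 1×503 = 1355
ΔH = Σ(broken) − Σ(formed) = (4D) − (1355) = −1355 + 4D
Setting this equal to +477 kJ gives 4D = 1832, so D = 458 kJ/mol.

D(O–H) ≈ 458 kJ/mol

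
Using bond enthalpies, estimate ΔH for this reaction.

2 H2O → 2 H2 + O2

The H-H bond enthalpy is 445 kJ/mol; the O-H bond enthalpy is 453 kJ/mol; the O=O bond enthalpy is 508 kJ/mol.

Bonds broken (reactants):
  O-H: 4 × 453 = 1812
  Σ(broken) = 1812 kJ
Bonds formed (products):
  H-H: 2 × 445 = 890
  O=O: 1 × 508 = 508
  Σ(formed) = 1398 kJ
ΔH = Σ(broken) − Σ(formed) = 1812 − 1398 = +414 kJ

ΔH ≈ +414 kJ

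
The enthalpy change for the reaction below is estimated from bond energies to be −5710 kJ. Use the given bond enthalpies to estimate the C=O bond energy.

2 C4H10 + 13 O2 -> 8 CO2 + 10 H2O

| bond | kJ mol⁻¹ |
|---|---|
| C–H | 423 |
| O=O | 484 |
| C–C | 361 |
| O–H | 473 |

Let D be the C=O bond energy.
Σ(broken) = 6×361 + 20×423 + 13×484 = 16918
Σ(formed) = 16×D + 20×473 = 9460 + 16D
ΔH = Σ(broken) − Σ(formed) = (16918) − (9460 + 16D) = +7458 − 16D
Setting this equal to −5710 kJ gives 16D = 13168, so D = 823 kJ/mol.

D(C=O) ≈ 823 kJ/mol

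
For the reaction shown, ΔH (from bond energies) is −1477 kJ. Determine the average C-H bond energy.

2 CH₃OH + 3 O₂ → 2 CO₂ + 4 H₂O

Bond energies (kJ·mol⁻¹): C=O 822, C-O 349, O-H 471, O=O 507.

Let D be the C-H bond energy.
Σ(broken) = 6×D + 2×349 + 2×471 + 3×507 = 3161 + 6D
Σ(formed) = 4×822 + 8×471 = 7056
ΔH = Σ(broken) − Σ(formed) = (3161 + 6D) − (7056) = −3895 + 6D
Setting this equal to −1477 kJ gives 6D = 2418, so D = 403 kJ/mol.

D(C-H) ≈ 403 kJ/mol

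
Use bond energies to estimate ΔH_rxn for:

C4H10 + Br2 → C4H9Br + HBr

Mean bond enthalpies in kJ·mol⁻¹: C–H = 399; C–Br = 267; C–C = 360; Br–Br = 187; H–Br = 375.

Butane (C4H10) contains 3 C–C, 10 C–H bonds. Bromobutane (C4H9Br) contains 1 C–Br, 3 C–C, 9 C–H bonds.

Bonds broken (reactants):
  Br–Br: 1 × 187 = 187
  C–C: 3 × 360 = 1080
  C–H: 10 × 399 = 3990
  Σ(broken) = 5257 kJ
Bonds formed (products):
  C–Br: 1 × 267 = 267
  C–C: 3 × 360 = 1080
  C–H: 9 × 399 = 3591
  H–Br: 1 × 375 = 375
  Σ(formed) = 5313 kJ
ΔH = Σ(broken) − Σ(formed) = 5257 − 5313 = −56 kJ

ΔH ≈ −56 kJ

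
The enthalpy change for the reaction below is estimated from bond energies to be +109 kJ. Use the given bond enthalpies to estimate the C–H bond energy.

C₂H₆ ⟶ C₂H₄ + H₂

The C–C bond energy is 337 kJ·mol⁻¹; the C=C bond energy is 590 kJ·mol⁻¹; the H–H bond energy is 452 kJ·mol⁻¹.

Let D be the C–H bond energy.
Σ(broken) = 1×337 + 6×D = 337 + 6D
Σ(formed) = 4×D + 1×590 + 1×452 = 1042 + 4D
ΔH = Σ(broken) − Σ(formed) = (337 + 6D) − (1042 + 4D) = −705 + 2D
Setting this equal to +109 kJ gives 2D = 814, so D = 407 kJ/mol.

D(C–H) ≈ 407 kJ/mol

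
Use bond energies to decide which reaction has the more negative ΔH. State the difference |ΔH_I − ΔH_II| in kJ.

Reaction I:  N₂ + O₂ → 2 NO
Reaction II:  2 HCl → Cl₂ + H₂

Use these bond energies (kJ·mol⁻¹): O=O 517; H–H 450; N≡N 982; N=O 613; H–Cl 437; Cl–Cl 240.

Reaction II, by 89 kJ

Reaction I:
  Bonds broken (reactants):
    N≡N: 1 × 982 = 982
    O=O: 1 × 517 = 517
    Σ(broken) = 1499 kJ
  Bonds formed (products):
    N=O: 2 × 613 = 1226
    Σ(formed) = 1226 kJ
  ΔH_I = 1499 − 1226 = +273 kJ
Reaction II:
  Bonds broken (reactants):
    H–Cl: 2 × 437 = 874
    Σ(broken) = 874 kJ
  Bonds formed (products):
    Cl–Cl: 1 × 240 = 240
    H–H: 1 × 450 = 450
    Σ(formed) = 690 kJ
  ΔH_II = 874 − 690 = +184 kJ
ΔH_I − ΔH_II = +89 kJ, so reaction II has the more negative ΔH; |ΔH_I − ΔH_II| = 89 kJ.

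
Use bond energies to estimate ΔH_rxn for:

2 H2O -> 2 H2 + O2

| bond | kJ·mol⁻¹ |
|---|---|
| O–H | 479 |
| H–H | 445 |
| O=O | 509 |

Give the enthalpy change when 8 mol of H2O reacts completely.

Bonds broken (reactants):
  O–H: 4 × 479 = 1916
  Σ(broken) = 1916 kJ
Bonds formed (products):
  H–H: 2 × 445 = 890
  O=O: 1 × 509 = 509
  Σ(formed) = 1399 kJ
ΔH = Σ(broken) − Σ(formed) = 1916 − 1399 = +517 kJ
For 4× the reaction as written: 4 × (+517) = +2068 kJ

ΔH = +2068 kJ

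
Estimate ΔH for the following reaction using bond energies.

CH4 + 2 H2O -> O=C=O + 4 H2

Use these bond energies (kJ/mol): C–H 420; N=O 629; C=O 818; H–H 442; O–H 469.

Bonds broken (reactants):
  C–H: 4 × 420 = 1680
  O–H: 4 × 469 = 1876
  Σ(broken) = 3556 kJ
Bonds formed (products):
  C=O: 2 × 818 = 1636
  H–H: 4 × 442 = 1768
  Σ(formed) = 3404 kJ
ΔH = Σ(broken) − Σ(formed) = 3556 − 3404 = +152 kJ

ΔH ≈ +152 kJ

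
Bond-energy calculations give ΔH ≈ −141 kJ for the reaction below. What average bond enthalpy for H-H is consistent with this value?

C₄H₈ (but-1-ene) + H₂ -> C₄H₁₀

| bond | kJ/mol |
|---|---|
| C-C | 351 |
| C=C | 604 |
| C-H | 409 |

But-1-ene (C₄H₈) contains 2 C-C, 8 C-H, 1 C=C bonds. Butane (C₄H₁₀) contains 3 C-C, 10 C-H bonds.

Let D be the H-H bond energy.
Σ(broken) = 2×351 + 8×409 + 1×604 + 1×D = 4578 + D
Σ(formed) = 3×351 + 10×409 = 5143
ΔH = Σ(broken) − Σ(formed) = (4578 + D) − (5143) = −565 + D
Setting this equal to −141 kJ gives D = 424 kJ/mol.

D(H-H) ≈ 424 kJ/mol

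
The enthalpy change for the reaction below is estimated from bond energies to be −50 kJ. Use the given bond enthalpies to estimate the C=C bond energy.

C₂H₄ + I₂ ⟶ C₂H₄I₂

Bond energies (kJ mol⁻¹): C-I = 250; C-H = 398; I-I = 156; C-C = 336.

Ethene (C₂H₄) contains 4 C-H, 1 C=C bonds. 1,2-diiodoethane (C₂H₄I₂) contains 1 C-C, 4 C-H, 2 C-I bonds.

Let D be the C=C bond energy.
Σ(broken) = 4×398 + 1×D + 1×156 = 1748 + D
Σ(formed) = 1×336 + 4×398 + 2×250 = 2428
ΔH = Σ(broken) − Σ(formed) = (1748 + D) − (2428) = −680 + D
Setting this equal to −50 kJ gives D = 630 kJ/mol.

D(C=C) ≈ 630 kJ/mol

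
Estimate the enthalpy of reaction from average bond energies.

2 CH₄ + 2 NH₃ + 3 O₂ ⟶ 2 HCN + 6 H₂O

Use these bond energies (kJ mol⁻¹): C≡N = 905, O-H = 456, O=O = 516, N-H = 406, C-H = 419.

ΔH ≈ −784 kJ

Bonds broken (reactants):
  C-H: 8 × 419 = 3352
  N-H: 6 × 406 = 2436
  O=O: 3 × 516 = 1548
  Σ(broken) = 7336 kJ
Bonds formed (products):
  C≡N: 2 × 905 = 1810
  C-H: 2 × 419 = 838
  O-H: 12 × 456 = 5472
  Σ(formed) = 8120 kJ
ΔH = Σ(broken) − Σ(formed) = 7336 − 8120 = −784 kJ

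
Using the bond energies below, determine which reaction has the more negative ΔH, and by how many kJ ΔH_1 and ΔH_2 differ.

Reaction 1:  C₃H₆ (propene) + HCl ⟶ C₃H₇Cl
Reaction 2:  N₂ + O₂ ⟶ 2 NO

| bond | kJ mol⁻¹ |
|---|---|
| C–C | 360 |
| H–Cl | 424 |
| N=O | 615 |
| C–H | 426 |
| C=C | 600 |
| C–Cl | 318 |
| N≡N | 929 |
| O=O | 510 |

Reaction 1:
  Bonds broken (reactants):
    C–C: 1 × 360 = 360
    C–H: 6 × 426 = 2556
    C=C: 1 × 600 = 600
    H–Cl: 1 × 424 = 424
    Σ(broken) = 3940 kJ
  Bonds formed (products):
    C–C: 2 × 360 = 720
    C–Cl: 1 × 318 = 318
    C–H: 7 × 426 = 2982
    Σ(formed) = 4020 kJ
  ΔH_1 = 3940 − 4020 = −80 kJ
Reaction 2:
  Bonds broken (reactants):
    N≡N: 1 × 929 = 929
    O=O: 1 × 510 = 510
    Σ(broken) = 1439 kJ
  Bonds formed (products):
    N=O: 2 × 615 = 1230
    Σ(formed) = 1230 kJ
  ΔH_2 = 1439 − 1230 = +209 kJ
ΔH_1 − ΔH_2 = −289 kJ, so reaction 1 has the more negative ΔH; |ΔH_1 − ΔH_2| = 289 kJ.

Reaction 1, by 289 kJ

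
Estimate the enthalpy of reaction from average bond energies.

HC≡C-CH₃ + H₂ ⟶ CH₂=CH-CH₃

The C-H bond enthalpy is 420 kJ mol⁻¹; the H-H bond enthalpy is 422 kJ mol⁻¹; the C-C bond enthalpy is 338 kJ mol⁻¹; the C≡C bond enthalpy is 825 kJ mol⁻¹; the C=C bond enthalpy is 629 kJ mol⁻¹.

ΔH ≈ −222 kJ

Bonds broken (reactants):
  C≡C: 1 × 825 = 825
  C-C: 1 × 338 = 338
  C-H: 4 × 420 = 1680
  H-H: 1 × 422 = 422
  Σ(broken) = 3265 kJ
Bonds formed (products):
  C-C: 1 × 338 = 338
  C-H: 6 × 420 = 2520
  C=C: 1 × 629 = 629
  Σ(formed) = 3487 kJ
ΔH = Σ(broken) − Σ(formed) = 3265 − 3487 = −222 kJ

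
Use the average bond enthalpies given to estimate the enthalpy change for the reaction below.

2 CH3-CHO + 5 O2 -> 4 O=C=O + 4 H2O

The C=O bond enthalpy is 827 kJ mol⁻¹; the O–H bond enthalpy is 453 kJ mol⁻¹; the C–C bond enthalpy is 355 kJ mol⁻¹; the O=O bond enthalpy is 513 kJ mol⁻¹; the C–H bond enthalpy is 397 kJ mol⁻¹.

Bonds broken (reactants):
  C–C: 2 × 355 = 710
  C–H: 8 × 397 = 3176
  C=O: 2 × 827 = 1654
  O=O: 5 × 513 = 2565
  Σ(broken) = 8105 kJ
Bonds formed (products):
  C=O: 8 × 827 = 6616
  O–H: 8 × 453 = 3624
  Σ(formed) = 10240 kJ
ΔH = Σ(broken) − Σ(formed) = 8105 − 10240 = −2135 kJ

ΔH ≈ −2135 kJ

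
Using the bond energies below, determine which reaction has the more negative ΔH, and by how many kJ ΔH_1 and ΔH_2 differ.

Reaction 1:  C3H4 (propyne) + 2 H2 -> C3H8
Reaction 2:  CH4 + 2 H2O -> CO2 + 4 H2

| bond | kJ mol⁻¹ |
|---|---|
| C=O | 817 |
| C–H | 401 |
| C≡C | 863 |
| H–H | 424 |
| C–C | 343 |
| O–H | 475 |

Reaction 1:
  Bonds broken (reactants):
    C≡C: 1 × 863 = 863
    C–C: 1 × 343 = 343
    C–H: 4 × 401 = 1604
    H–H: 2 × 424 = 848
    Σ(broken) = 3658 kJ
  Bonds formed (products):
    C–C: 2 × 343 = 686
    C–H: 8 × 401 = 3208
    Σ(formed) = 3894 kJ
  ΔH_1 = 3658 − 3894 = −236 kJ
Reaction 2:
  Bonds broken (reactants):
    C–H: 4 × 401 = 1604
    O–H: 4 × 475 = 1900
    Σ(broken) = 3504 kJ
  Bonds formed (products):
    C=O: 2 × 817 = 1634
    H–H: 4 × 424 = 1696
    Σ(formed) = 3330 kJ
  ΔH_2 = 3504 − 3330 = +174 kJ
ΔH_1 − ΔH_2 = −410 kJ, so reaction 1 has the more negative ΔH; |ΔH_1 − ΔH_2| = 410 kJ.

Reaction 1, by 410 kJ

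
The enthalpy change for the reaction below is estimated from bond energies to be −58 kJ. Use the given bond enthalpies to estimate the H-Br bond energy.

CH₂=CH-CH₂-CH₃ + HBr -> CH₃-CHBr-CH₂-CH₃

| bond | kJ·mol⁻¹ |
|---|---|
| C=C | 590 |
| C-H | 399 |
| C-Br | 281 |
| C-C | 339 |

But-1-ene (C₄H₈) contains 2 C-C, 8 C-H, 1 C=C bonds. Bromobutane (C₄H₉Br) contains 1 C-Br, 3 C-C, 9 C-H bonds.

Let D be the H-Br bond energy.
Σ(broken) = 2×339 + 8×399 + 1×590 + 1×D = 4460 + D
Σ(formed) = 1×281 + 3×339 + 9×399 = 4889
ΔH = Σ(broken) − Σ(formed) = (4460 + D) − (4889) = −429 + D
Setting this equal to −58 kJ gives D = 371 kJ/mol.

D(H-Br) ≈ 371 kJ/mol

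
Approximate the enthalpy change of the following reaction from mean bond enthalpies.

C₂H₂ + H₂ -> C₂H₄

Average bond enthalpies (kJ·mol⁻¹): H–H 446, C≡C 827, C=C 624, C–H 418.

ΔH ≈ −187 kJ

Bonds broken (reactants):
  C≡C: 1 × 827 = 827
  C–H: 2 × 418 = 836
  H–H: 1 × 446 = 446
  Σ(broken) = 2109 kJ
Bonds formed (products):
  C–H: 4 × 418 = 1672
  C=C: 1 × 624 = 624
  Σ(formed) = 2296 kJ
ΔH = Σ(broken) − Σ(formed) = 2109 − 2296 = −187 kJ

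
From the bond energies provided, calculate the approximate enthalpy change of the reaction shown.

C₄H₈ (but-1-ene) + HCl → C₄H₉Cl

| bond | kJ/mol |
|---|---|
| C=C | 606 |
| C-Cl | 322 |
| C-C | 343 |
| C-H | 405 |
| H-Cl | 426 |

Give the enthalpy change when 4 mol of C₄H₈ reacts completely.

Bonds broken (reactants):
  C-C: 2 × 343 = 686
  C-H: 8 × 405 = 3240
  C=C: 1 × 606 = 606
  H-Cl: 1 × 426 = 426
  Σ(broken) = 4958 kJ
Bonds formed (products):
  C-C: 3 × 343 = 1029
  C-Cl: 1 × 322 = 322
  C-H: 9 × 405 = 3645
  Σ(formed) = 4996 kJ
ΔH = Σ(broken) − Σ(formed) = 4958 − 4996 = −38 kJ
For 4× the reaction as written: 4 × (−38) = −152 kJ

ΔH = −152 kJ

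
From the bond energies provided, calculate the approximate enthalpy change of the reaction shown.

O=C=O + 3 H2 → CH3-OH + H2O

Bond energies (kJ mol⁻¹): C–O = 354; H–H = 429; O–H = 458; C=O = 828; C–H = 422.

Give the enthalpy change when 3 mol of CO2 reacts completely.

ΔH = −153 kJ

Bonds broken (reactants):
  C=O: 2 × 828 = 1656
  H–H: 3 × 429 = 1287
  Σ(broken) = 2943 kJ
Bonds formed (products):
  C–H: 3 × 422 = 1266
  C–O: 1 × 354 = 354
  O–H: 3 × 458 = 1374
  Σ(formed) = 2994 kJ
ΔH = Σ(broken) − Σ(formed) = 2943 − 2994 = −51 kJ
For 3× the reaction as written: 3 × (−51) = −153 kJ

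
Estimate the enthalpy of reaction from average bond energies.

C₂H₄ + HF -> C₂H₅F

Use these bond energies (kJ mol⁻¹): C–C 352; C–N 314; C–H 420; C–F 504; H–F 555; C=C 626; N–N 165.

Bonds broken (reactants):
  C–H: 4 × 420 = 1680
  C=C: 1 × 626 = 626
  H–F: 1 × 555 = 555
  Σ(broken) = 2861 kJ
Bonds formed (products):
  C–C: 1 × 352 = 352
  C–F: 1 × 504 = 504
  C–H: 5 × 420 = 2100
  Σ(formed) = 2956 kJ
ΔH = Σ(broken) − Σ(formed) = 2861 − 2956 = −95 kJ

ΔH ≈ −95 kJ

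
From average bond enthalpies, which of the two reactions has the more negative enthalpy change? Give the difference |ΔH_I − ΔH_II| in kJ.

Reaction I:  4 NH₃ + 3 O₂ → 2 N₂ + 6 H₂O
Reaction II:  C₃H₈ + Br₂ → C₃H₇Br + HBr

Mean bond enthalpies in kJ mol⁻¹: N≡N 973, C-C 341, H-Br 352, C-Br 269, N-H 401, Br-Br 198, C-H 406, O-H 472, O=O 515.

Reaction I, by 1236 kJ

Reaction I:
  Bonds broken (reactants):
    N-H: 12 × 401 = 4812
    O=O: 3 × 515 = 1545
    Σ(broken) = 6357 kJ
  Bonds formed (products):
    N≡N: 2 × 973 = 1946
    O-H: 12 × 472 = 5664
    Σ(formed) = 7610 kJ
  ΔH_I = 6357 − 7610 = −1253 kJ
Reaction II:
  Bonds broken (reactants):
    Br-Br: 1 × 198 = 198
    C-C: 2 × 341 = 682
    C-H: 8 × 406 = 3248
    Σ(broken) = 4128 kJ
  Bonds formed (products):
    C-Br: 1 × 269 = 269
    C-C: 2 × 341 = 682
    C-H: 7 × 406 = 2842
    H-Br: 1 × 352 = 352
    Σ(formed) = 4145 kJ
  ΔH_II = 4128 − 4145 = −17 kJ
ΔH_I − ΔH_II = −1236 kJ, so reaction I has the more negative ΔH; |ΔH_I − ΔH_II| = 1236 kJ.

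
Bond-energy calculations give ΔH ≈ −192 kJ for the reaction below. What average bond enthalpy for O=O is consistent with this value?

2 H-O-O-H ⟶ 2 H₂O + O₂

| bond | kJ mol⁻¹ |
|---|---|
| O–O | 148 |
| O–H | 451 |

D(O=O) ≈ 488 kJ/mol

Let D be the O=O bond energy.
Σ(broken) = 4×451 + 2×148 = 2100
Σ(formed) = 4×451 + 1×D = 1804 + D
ΔH = Σ(broken) − Σ(formed) = (2100) − (1804 + D) = +296 − D
Setting this equal to −192 kJ gives D = 488 kJ/mol.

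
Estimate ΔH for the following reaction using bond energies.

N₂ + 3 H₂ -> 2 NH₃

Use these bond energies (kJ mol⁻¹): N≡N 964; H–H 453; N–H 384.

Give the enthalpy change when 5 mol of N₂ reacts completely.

ΔH = +95 kJ

Bonds broken (reactants):
  H–H: 3 × 453 = 1359
  N≡N: 1 × 964 = 964
  Σ(broken) = 2323 kJ
Bonds formed (products):
  N–H: 6 × 384 = 2304
  Σ(formed) = 2304 kJ
ΔH = Σ(broken) − Σ(formed) = 2323 − 2304 = +19 kJ
For 5× the reaction as written: 5 × (+19) = +95 kJ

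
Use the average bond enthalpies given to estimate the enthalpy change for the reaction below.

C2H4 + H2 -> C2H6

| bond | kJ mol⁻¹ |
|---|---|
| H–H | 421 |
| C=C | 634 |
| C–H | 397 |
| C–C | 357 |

Bonds broken (reactants):
  C–H: 4 × 397 = 1588
  C=C: 1 × 634 = 634
  H–H: 1 × 421 = 421
  Σ(broken) = 2643 kJ
Bonds formed (products):
  C–C: 1 × 357 = 357
  C–H: 6 × 397 = 2382
  Σ(formed) = 2739 kJ
ΔH = Σ(broken) − Σ(formed) = 2643 − 2739 = −96 kJ

ΔH ≈ −96 kJ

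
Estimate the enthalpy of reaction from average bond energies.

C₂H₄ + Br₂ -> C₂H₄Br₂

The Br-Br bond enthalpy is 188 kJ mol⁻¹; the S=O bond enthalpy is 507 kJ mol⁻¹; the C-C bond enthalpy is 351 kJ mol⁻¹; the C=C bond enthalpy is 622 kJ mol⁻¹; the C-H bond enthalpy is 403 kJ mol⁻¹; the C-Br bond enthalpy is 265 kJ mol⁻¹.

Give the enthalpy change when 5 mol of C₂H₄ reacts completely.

ΔH = −355 kJ

Bonds broken (reactants):
  Br-Br: 1 × 188 = 188
  C-H: 4 × 403 = 1612
  C=C: 1 × 622 = 622
  Σ(broken) = 2422 kJ
Bonds formed (products):
  C-Br: 2 × 265 = 530
  C-C: 1 × 351 = 351
  C-H: 4 × 403 = 1612
  Σ(formed) = 2493 kJ
ΔH = Σ(broken) − Σ(formed) = 2422 − 2493 = −71 kJ
For 5× the reaction as written: 5 × (−71) = −355 kJ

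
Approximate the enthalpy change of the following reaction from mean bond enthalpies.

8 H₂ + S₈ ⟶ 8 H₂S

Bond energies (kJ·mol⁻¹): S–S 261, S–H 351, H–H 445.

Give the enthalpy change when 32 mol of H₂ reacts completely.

Bonds broken (reactants):
  H–H: 8 × 445 = 3560
  S–S: 8 × 261 = 2088
  Σ(broken) = 5648 kJ
Bonds formed (products):
  S–H: 16 × 351 = 5616
  Σ(formed) = 5616 kJ
ΔH = Σ(broken) − Σ(formed) = 5648 − 5616 = +32 kJ
For 4× the reaction as written: 4 × (+32) = +128 kJ

ΔH = +128 kJ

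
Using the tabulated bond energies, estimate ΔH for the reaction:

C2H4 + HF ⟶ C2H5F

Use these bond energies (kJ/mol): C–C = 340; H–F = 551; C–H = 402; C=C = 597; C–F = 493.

Bonds broken (reactants):
  C–H: 4 × 402 = 1608
  C=C: 1 × 597 = 597
  H–F: 1 × 551 = 551
  Σ(broken) = 2756 kJ
Bonds formed (products):
  C–C: 1 × 340 = 340
  C–F: 1 × 493 = 493
  C–H: 5 × 402 = 2010
  Σ(formed) = 2843 kJ
ΔH = Σ(broken) − Σ(formed) = 2756 − 2843 = −87 kJ

ΔH ≈ −87 kJ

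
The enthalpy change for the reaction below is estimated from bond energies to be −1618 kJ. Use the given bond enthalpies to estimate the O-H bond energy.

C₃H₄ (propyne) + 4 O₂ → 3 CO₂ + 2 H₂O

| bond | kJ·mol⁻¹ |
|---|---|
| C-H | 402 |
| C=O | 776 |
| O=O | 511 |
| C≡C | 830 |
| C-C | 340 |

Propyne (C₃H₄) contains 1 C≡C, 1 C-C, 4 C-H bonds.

D(O-H) ≈ 446 kJ/mol

Let D be the O-H bond energy.
Σ(broken) = 1×830 + 1×340 + 4×402 + 4×511 = 4822
Σ(formed) = 6×776 + 4×D = 4656 + 4D
ΔH = Σ(broken) − Σ(formed) = (4822) − (4656 + 4D) = +166 − 4D
Setting this equal to −1618 kJ gives 4D = 1784, so D = 446 kJ/mol.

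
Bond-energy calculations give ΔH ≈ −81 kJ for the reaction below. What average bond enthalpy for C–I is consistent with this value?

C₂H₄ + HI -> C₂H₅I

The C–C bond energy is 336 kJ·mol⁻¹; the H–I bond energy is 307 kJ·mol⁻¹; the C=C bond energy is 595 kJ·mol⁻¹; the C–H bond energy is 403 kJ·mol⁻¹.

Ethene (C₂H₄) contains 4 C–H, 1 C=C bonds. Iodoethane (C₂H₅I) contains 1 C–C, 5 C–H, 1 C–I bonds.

D(C–I) ≈ 244 kJ/mol

Let D be the C–I bond energy.
Σ(broken) = 4×403 + 1×595 + 1×307 = 2514
Σ(formed) = 1×336 + 5×403 + 1×D = 2351 + D
ΔH = Σ(broken) − Σ(formed) = (2514) − (2351 + D) = +163 − D
Setting this equal to −81 kJ gives D = 244 kJ/mol.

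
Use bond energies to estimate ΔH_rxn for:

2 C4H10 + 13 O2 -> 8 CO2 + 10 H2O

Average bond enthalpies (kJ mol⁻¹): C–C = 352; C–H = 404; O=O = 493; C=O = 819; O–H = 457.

ΔH ≈ −5643 kJ

Bonds broken (reactants):
  C–C: 6 × 352 = 2112
  C–H: 20 × 404 = 8080
  O=O: 13 × 493 = 6409
  Σ(broken) = 16601 kJ
Bonds formed (products):
  C=O: 16 × 819 = 13104
  O–H: 20 × 457 = 9140
  Σ(formed) = 22244 kJ
ΔH = Σ(broken) − Σ(formed) = 16601 − 22244 = −5643 kJ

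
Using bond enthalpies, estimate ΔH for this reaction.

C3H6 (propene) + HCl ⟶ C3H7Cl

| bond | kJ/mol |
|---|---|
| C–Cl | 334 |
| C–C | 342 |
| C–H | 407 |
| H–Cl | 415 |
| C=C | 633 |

ΔH ≈ −35 kJ

Bonds broken (reactants):
  C–C: 1 × 342 = 342
  C–H: 6 × 407 = 2442
  C=C: 1 × 633 = 633
  H–Cl: 1 × 415 = 415
  Σ(broken) = 3832 kJ
Bonds formed (products):
  C–C: 2 × 342 = 684
  C–Cl: 1 × 334 = 334
  C–H: 7 × 407 = 2849
  Σ(formed) = 3867 kJ
ΔH = Σ(broken) − Σ(formed) = 3832 − 3867 = −35 kJ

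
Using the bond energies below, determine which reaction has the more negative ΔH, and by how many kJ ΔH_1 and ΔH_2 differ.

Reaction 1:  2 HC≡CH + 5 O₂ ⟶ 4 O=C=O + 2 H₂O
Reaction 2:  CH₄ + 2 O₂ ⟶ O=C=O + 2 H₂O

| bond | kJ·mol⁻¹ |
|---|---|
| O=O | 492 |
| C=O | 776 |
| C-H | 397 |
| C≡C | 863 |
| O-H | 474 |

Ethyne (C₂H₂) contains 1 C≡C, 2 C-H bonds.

Reaction 1, by 1454 kJ

Reaction 1:
  Bonds broken (reactants):
    C≡C: 2 × 863 = 1726
    C-H: 4 × 397 = 1588
    O=O: 5 × 492 = 2460
    Σ(broken) = 5774 kJ
  Bonds formed (products):
    C=O: 8 × 776 = 6208
    O-H: 4 × 474 = 1896
    Σ(formed) = 8104 kJ
  ΔH_1 = 5774 − 8104 = −2330 kJ
Reaction 2:
  Bonds broken (reactants):
    C-H: 4 × 397 = 1588
    O=O: 2 × 492 = 984
    Σ(broken) = 2572 kJ
  Bonds formed (products):
    C=O: 2 × 776 = 1552
    O-H: 4 × 474 = 1896
    Σ(formed) = 3448 kJ
  ΔH_2 = 2572 − 3448 = −876 kJ
ΔH_1 − ΔH_2 = −1454 kJ, so reaction 1 has the more negative ΔH; |ΔH_1 − ΔH_2| = 1454 kJ.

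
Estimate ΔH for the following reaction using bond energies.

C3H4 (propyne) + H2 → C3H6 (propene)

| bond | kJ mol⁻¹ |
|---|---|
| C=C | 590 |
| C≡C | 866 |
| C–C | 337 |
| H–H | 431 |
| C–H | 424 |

Bonds broken (reactants):
  C≡C: 1 × 866 = 866
  C–C: 1 × 337 = 337
  C–H: 4 × 424 = 1696
  H–H: 1 × 431 = 431
  Σ(broken) = 3330 kJ
Bonds formed (products):
  C–C: 1 × 337 = 337
  C–H: 6 × 424 = 2544
  C=C: 1 × 590 = 590
  Σ(formed) = 3471 kJ
ΔH = Σ(broken) − Σ(formed) = 3330 − 3471 = −141 kJ

ΔH ≈ −141 kJ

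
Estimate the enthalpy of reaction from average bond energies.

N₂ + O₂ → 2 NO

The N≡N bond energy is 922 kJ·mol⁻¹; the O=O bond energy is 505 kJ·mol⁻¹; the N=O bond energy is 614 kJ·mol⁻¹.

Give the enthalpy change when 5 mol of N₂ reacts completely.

Bonds broken (reactants):
  N≡N: 1 × 922 = 922
  O=O: 1 × 505 = 505
  Σ(broken) = 1427 kJ
Bonds formed (products):
  N=O: 2 × 614 = 1228
  Σ(formed) = 1228 kJ
ΔH = Σ(broken) − Σ(formed) = 1427 − 1228 = +199 kJ
For 5× the reaction as written: 5 × (+199) = +995 kJ

ΔH = +995 kJ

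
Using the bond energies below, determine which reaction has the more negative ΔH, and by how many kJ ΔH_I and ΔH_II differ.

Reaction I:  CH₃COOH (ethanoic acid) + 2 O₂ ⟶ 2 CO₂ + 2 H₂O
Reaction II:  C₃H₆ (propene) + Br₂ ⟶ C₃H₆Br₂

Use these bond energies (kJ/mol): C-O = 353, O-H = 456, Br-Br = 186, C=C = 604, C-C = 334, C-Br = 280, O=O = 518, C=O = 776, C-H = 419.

Reaction I, by 612 kJ

Reaction I:
  Bonds broken (reactants):
    C-C: 1 × 334 = 334
    C-H: 3 × 419 = 1257
    C-O: 1 × 353 = 353
    C=O: 1 × 776 = 776
    O-H: 1 × 456 = 456
    O=O: 2 × 518 = 1036
    Σ(broken) = 4212 kJ
  Bonds formed (products):
    C=O: 4 × 776 = 3104
    O-H: 4 × 456 = 1824
    Σ(formed) = 4928 kJ
  ΔH_I = 4212 − 4928 = −716 kJ
Reaction II:
  Bonds broken (reactants):
    Br-Br: 1 × 186 = 186
    C-C: 1 × 334 = 334
    C-H: 6 × 419 = 2514
    C=C: 1 × 604 = 604
    Σ(broken) = 3638 kJ
  Bonds formed (products):
    C-Br: 2 × 280 = 560
    C-C: 2 × 334 = 668
    C-H: 6 × 419 = 2514
    Σ(formed) = 3742 kJ
  ΔH_II = 3638 − 3742 = −104 kJ
ΔH_I − ΔH_II = −612 kJ, so reaction I has the more negative ΔH; |ΔH_I − ΔH_II| = 612 kJ.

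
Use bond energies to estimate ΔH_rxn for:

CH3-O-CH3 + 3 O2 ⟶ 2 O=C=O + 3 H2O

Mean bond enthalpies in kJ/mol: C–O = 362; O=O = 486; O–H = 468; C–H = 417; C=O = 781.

ΔH ≈ −1248 kJ

Bonds broken (reactants):
  C–H: 6 × 417 = 2502
  C–O: 2 × 362 = 724
  O=O: 3 × 486 = 1458
  Σ(broken) = 4684 kJ
Bonds formed (products):
  C=O: 4 × 781 = 3124
  O–H: 6 × 468 = 2808
  Σ(formed) = 5932 kJ
ΔH = Σ(broken) − Σ(formed) = 4684 − 5932 = −1248 kJ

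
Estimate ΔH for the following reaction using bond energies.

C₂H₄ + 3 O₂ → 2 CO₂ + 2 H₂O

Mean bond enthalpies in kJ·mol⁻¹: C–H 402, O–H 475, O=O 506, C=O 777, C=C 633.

Bonds broken (reactants):
  C–H: 4 × 402 = 1608
  C=C: 1 × 633 = 633
  O=O: 3 × 506 = 1518
  Σ(broken) = 3759 kJ
Bonds formed (products):
  C=O: 4 × 777 = 3108
  O–H: 4 × 475 = 1900
  Σ(formed) = 5008 kJ
ΔH = Σ(broken) − Σ(formed) = 3759 − 5008 = −1249 kJ

ΔH ≈ −1249 kJ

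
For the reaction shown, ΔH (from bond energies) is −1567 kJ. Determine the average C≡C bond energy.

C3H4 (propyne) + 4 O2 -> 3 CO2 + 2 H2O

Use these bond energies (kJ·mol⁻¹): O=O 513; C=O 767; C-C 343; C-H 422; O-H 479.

D(C≡C) ≈ 868 kJ/mol

Let D be the C≡C bond energy.
Σ(broken) = 1×D + 1×343 + 4×422 + 4×513 = 4083 + D
Σ(formed) = 6×767 + 4×479 = 6518
ΔH = Σ(broken) − Σ(formed) = (4083 + D) − (6518) = −2435 + D
Setting this equal to −1567 kJ gives D = 868 kJ/mol.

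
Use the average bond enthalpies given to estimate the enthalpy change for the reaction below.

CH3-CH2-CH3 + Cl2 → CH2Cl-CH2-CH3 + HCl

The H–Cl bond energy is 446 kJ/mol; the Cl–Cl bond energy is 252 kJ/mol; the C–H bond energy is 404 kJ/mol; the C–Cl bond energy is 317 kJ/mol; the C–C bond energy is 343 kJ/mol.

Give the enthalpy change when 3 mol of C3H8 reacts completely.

ΔH = −321 kJ

Bonds broken (reactants):
  C–C: 2 × 343 = 686
  C–H: 8 × 404 = 3232
  Cl–Cl: 1 × 252 = 252
  Σ(broken) = 4170 kJ
Bonds formed (products):
  C–C: 2 × 343 = 686
  C–Cl: 1 × 317 = 317
  C–H: 7 × 404 = 2828
  H–Cl: 1 × 446 = 446
  Σ(formed) = 4277 kJ
ΔH = Σ(broken) − Σ(formed) = 4170 − 4277 = −107 kJ
For 3× the reaction as written: 3 × (−107) = −321 kJ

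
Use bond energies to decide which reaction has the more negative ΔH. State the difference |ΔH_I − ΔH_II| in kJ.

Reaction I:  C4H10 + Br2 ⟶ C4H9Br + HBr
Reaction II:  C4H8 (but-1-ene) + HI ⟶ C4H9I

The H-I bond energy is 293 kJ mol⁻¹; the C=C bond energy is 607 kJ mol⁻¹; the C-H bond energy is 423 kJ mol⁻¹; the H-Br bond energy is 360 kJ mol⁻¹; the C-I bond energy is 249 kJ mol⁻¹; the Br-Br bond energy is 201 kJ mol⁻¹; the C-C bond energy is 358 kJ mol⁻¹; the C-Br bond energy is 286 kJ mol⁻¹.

Reaction I:
  Bonds broken (reactants):
    Br-Br: 1 × 201 = 201
    C-C: 3 × 358 = 1074
    C-H: 10 × 423 = 4230
    Σ(broken) = 5505 kJ
  Bonds formed (products):
    C-Br: 1 × 286 = 286
    C-C: 3 × 358 = 1074
    C-H: 9 × 423 = 3807
    H-Br: 1 × 360 = 360
    Σ(formed) = 5527 kJ
  ΔH_I = 5505 − 5527 = −22 kJ
Reaction II:
  Bonds broken (reactants):
    C-C: 2 × 358 = 716
    C-H: 8 × 423 = 3384
    C=C: 1 × 607 = 607
    H-I: 1 × 293 = 293
    Σ(broken) = 5000 kJ
  Bonds formed (products):
    C-C: 3 × 358 = 1074
    C-H: 9 × 423 = 3807
    C-I: 1 × 249 = 249
    Σ(formed) = 5130 kJ
  ΔH_II = 5000 − 5130 = −130 kJ
ΔH_I − ΔH_II = +108 kJ, so reaction II has the more negative ΔH; |ΔH_I − ΔH_II| = 108 kJ.

Reaction II, by 108 kJ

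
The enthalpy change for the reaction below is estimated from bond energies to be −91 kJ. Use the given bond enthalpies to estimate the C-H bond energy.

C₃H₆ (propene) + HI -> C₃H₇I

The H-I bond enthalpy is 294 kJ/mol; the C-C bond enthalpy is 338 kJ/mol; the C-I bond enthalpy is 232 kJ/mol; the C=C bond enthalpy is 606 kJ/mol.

Let D be the C-H bond energy.
Σ(broken) = 1×338 + 6×D + 1×606 + 1×294 = 1238 + 6D
Σ(formed) = 2×338 + 7×D + 1×232 = 908 + 7D
ΔH = Σ(broken) − Σ(formed) = (1238 + 6D) − (908 + 7D) = +330 − D
Setting this equal to −91 kJ gives D = 421 kJ/mol.

D(C-H) ≈ 421 kJ/mol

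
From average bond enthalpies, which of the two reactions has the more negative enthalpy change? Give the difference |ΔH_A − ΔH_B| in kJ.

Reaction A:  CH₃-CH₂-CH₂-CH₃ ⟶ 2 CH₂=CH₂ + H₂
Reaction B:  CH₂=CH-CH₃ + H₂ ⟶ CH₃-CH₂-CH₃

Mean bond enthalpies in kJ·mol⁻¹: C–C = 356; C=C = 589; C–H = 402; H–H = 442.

Reaction A:
  Bonds broken (reactants):
    C–C: 3 × 356 = 1068
    C–H: 10 × 402 = 4020
    Σ(broken) = 5088 kJ
  Bonds formed (products):
    C–H: 8 × 402 = 3216
    C=C: 2 × 589 = 1178
    H–H: 1 × 442 = 442
    Σ(formed) = 4836 kJ
  ΔH_A = 5088 − 4836 = +252 kJ
Reaction B:
  Bonds broken (reactants):
    C–C: 1 × 356 = 356
    C–H: 6 × 402 = 2412
    C=C: 1 × 589 = 589
    H–H: 1 × 442 = 442
    Σ(broken) = 3799 kJ
  Bonds formed (products):
    C–C: 2 × 356 = 712
    C–H: 8 × 402 = 3216
    Σ(formed) = 3928 kJ
  ΔH_B = 3799 − 3928 = −129 kJ
ΔH_A − ΔH_B = +381 kJ, so reaction B has the more negative ΔH; |ΔH_A − ΔH_B| = 381 kJ.

Reaction B, by 381 kJ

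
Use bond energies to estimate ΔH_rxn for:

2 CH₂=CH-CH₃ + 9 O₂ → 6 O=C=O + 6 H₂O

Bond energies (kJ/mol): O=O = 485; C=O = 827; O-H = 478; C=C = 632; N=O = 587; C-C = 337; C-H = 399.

Bonds broken (reactants):
  C-C: 2 × 337 = 674
  C-H: 12 × 399 = 4788
  C=C: 2 × 632 = 1264
  O=O: 9 × 485 = 4365
  Σ(broken) = 11091 kJ
Bonds formed (products):
  C=O: 12 × 827 = 9924
  O-H: 12 × 478 = 5736
  Σ(formed) = 15660 kJ
ΔH = Σ(broken) − Σ(formed) = 11091 − 15660 = −4569 kJ

ΔH ≈ −4569 kJ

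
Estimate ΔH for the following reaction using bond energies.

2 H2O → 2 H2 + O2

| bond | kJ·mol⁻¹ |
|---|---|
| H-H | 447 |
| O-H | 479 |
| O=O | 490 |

ΔH ≈ +532 kJ

Bonds broken (reactants):
  O-H: 4 × 479 = 1916
  Σ(broken) = 1916 kJ
Bonds formed (products):
  H-H: 2 × 447 = 894
  O=O: 1 × 490 = 490
  Σ(formed) = 1384 kJ
ΔH = Σ(broken) − Σ(formed) = 1916 − 1384 = +532 kJ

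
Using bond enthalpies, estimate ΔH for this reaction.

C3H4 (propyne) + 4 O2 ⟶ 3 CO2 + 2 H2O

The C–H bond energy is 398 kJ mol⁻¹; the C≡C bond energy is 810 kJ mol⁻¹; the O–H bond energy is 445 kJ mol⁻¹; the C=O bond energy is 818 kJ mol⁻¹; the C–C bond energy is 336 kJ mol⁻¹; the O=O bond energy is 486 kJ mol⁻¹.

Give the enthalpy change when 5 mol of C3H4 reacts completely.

Bonds broken (reactants):
  C≡C: 1 × 810 = 810
  C–C: 1 × 336 = 336
  C–H: 4 × 398 = 1592
  O=O: 4 × 486 = 1944
  Σ(broken) = 4682 kJ
Bonds formed (products):
  C=O: 6 × 818 = 4908
  O–H: 4 × 445 = 1780
  Σ(formed) = 6688 kJ
ΔH = Σ(broken) − Σ(formed) = 4682 − 6688 = −2006 kJ
For 5× the reaction as written: 5 × (−2006) = −10030 kJ

ΔH = −10030 kJ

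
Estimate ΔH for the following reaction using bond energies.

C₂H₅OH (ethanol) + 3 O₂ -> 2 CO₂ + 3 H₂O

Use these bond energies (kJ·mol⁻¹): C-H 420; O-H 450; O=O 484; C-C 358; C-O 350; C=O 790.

Bonds broken (reactants):
  C-C: 1 × 358 = 358
  C-H: 5 × 420 = 2100
  C-O: 1 × 350 = 350
  O-H: 1 × 450 = 450
  O=O: 3 × 484 = 1452
  Σ(broken) = 4710 kJ
Bonds formed (products):
  C=O: 4 × 790 = 3160
  O-H: 6 × 450 = 2700
  Σ(formed) = 5860 kJ
ΔH = Σ(broken) − Σ(formed) = 4710 − 5860 = −1150 kJ

ΔH ≈ −1150 kJ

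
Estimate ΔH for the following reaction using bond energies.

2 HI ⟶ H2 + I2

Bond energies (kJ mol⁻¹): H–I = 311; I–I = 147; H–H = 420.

ΔH ≈ +55 kJ

Bonds broken (reactants):
  H–I: 2 × 311 = 622
  Σ(broken) = 622 kJ
Bonds formed (products):
  H–H: 1 × 420 = 420
  I–I: 1 × 147 = 147
  Σ(formed) = 567 kJ
ΔH = Σ(broken) − Σ(formed) = 622 − 567 = +55 kJ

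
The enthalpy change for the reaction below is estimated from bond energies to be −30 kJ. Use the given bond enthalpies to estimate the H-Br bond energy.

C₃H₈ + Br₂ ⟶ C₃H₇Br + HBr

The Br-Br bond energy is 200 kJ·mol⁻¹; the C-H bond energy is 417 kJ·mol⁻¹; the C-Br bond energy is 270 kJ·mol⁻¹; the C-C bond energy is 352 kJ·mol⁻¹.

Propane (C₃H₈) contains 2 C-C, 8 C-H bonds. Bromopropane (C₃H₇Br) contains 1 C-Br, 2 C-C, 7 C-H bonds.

D(H-Br) ≈ 377 kJ/mol

Let D be the H-Br bond energy.
Σ(broken) = 1×200 + 2×352 + 8×417 = 4240
Σ(formed) = 1×270 + 2×352 + 7×417 + 1×D = 3893 + D
ΔH = Σ(broken) − Σ(formed) = (4240) − (3893 + D) = +347 − D
Setting this equal to −30 kJ gives D = 377 kJ/mol.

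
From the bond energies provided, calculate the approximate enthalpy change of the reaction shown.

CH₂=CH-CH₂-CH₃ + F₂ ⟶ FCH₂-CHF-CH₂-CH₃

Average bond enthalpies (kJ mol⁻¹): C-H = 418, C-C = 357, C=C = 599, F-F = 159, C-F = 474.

ΔH ≈ −547 kJ

Bonds broken (reactants):
  C-C: 2 × 357 = 714
  C-H: 8 × 418 = 3344
  C=C: 1 × 599 = 599
  F-F: 1 × 159 = 159
  Σ(broken) = 4816 kJ
Bonds formed (products):
  C-C: 3 × 357 = 1071
  C-F: 2 × 474 = 948
  C-H: 8 × 418 = 3344
  Σ(formed) = 5363 kJ
ΔH = Σ(broken) − Σ(formed) = 4816 − 5363 = −547 kJ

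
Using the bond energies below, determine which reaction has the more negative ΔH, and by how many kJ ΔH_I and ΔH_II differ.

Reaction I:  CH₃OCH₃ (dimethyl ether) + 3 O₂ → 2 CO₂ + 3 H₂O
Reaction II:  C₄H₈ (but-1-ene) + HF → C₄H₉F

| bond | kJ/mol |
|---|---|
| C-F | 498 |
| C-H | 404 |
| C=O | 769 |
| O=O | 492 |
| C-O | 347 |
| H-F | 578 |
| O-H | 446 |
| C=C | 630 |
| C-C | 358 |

Reaction I, by 1106 kJ

Reaction I:
  Bonds broken (reactants):
    C-H: 6 × 404 = 2424
    C-O: 2 × 347 = 694
    O=O: 3 × 492 = 1476
    Σ(broken) = 4594 kJ
  Bonds formed (products):
    C=O: 4 × 769 = 3076
    O-H: 6 × 446 = 2676
    Σ(formed) = 5752 kJ
  ΔH_I = 4594 − 5752 = −1158 kJ
Reaction II:
  Bonds broken (reactants):
    C-C: 2 × 358 = 716
    C-H: 8 × 404 = 3232
    C=C: 1 × 630 = 630
    H-F: 1 × 578 = 578
    Σ(broken) = 5156 kJ
  Bonds formed (products):
    C-C: 3 × 358 = 1074
    C-F: 1 × 498 = 498
    C-H: 9 × 404 = 3636
    Σ(formed) = 5208 kJ
  ΔH_II = 5156 − 5208 = −52 kJ
ΔH_I − ΔH_II = −1106 kJ, so reaction I has the more negative ΔH; |ΔH_I − ΔH_II| = 1106 kJ.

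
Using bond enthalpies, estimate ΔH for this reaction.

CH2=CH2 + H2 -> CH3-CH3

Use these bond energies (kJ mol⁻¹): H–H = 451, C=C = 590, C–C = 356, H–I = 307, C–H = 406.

ΔH ≈ −127 kJ

Bonds broken (reactants):
  C–H: 4 × 406 = 1624
  C=C: 1 × 590 = 590
  H–H: 1 × 451 = 451
  Σ(broken) = 2665 kJ
Bonds formed (products):
  C–C: 1 × 356 = 356
  C–H: 6 × 406 = 2436
  Σ(formed) = 2792 kJ
ΔH = Σ(broken) − Σ(formed) = 2665 − 2792 = −127 kJ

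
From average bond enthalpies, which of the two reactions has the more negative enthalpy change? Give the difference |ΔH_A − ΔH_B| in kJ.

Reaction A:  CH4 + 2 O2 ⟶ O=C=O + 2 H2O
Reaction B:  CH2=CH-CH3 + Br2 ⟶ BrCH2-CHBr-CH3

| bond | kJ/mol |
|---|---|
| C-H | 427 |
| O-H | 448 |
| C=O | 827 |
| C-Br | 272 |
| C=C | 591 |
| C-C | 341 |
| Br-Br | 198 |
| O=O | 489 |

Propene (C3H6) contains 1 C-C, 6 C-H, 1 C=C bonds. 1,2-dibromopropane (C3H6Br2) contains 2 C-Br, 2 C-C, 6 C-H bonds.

Reaction A, by 664 kJ

Reaction A:
  Bonds broken (reactants):
    C-H: 4 × 427 = 1708
    O=O: 2 × 489 = 978
    Σ(broken) = 2686 kJ
  Bonds formed (products):
    C=O: 2 × 827 = 1654
    O-H: 4 × 448 = 1792
    Σ(formed) = 3446 kJ
  ΔH_A = 2686 − 3446 = −760 kJ
Reaction B:
  Bonds broken (reactants):
    Br-Br: 1 × 198 = 198
    C-C: 1 × 341 = 341
    C-H: 6 × 427 = 2562
    C=C: 1 × 591 = 591
    Σ(broken) = 3692 kJ
  Bonds formed (products):
    C-Br: 2 × 272 = 544
    C-C: 2 × 341 = 682
    C-H: 6 × 427 = 2562
    Σ(formed) = 3788 kJ
  ΔH_B = 3692 − 3788 = −96 kJ
ΔH_A − ΔH_B = −664 kJ, so reaction A has the more negative ΔH; |ΔH_A − ΔH_B| = 664 kJ.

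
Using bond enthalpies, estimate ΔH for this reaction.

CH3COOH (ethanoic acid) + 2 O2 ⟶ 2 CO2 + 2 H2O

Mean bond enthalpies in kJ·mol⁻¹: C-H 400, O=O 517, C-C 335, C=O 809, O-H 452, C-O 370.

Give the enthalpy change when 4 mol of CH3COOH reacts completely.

Bonds broken (reactants):
  C-C: 1 × 335 = 335
  C-H: 3 × 400 = 1200
  C-O: 1 × 370 = 370
  C=O: 1 × 809 = 809
  O-H: 1 × 452 = 452
  O=O: 2 × 517 = 1034
  Σ(broken) = 4200 kJ
Bonds formed (products):
  C=O: 4 × 809 = 3236
  O-H: 4 × 452 = 1808
  Σ(formed) = 5044 kJ
ΔH = Σ(broken) − Σ(formed) = 4200 − 5044 = −844 kJ
For 4× the reaction as written: 4 × (−844) = −3376 kJ

ΔH = −3376 kJ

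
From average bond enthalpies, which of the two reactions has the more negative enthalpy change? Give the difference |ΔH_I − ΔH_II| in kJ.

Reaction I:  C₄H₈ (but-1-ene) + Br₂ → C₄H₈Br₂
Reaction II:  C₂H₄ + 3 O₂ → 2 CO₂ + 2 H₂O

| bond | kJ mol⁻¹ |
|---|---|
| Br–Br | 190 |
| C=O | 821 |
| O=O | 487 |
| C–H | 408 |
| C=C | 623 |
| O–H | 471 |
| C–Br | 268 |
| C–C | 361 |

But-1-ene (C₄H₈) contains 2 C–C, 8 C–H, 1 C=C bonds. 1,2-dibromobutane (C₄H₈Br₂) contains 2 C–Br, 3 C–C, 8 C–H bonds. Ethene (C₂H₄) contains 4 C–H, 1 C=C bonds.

Reaction II, by 1368 kJ

Reaction I:
  Bonds broken (reactants):
    Br–Br: 1 × 190 = 190
    C–C: 2 × 361 = 722
    C–H: 8 × 408 = 3264
    C=C: 1 × 623 = 623
    Σ(broken) = 4799 kJ
  Bonds formed (products):
    C–Br: 2 × 268 = 536
    C–C: 3 × 361 = 1083
    C–H: 8 × 408 = 3264
    Σ(formed) = 4883 kJ
  ΔH_I = 4799 − 4883 = −84 kJ
Reaction II:
  Bonds broken (reactants):
    C–H: 4 × 408 = 1632
    C=C: 1 × 623 = 623
    O=O: 3 × 487 = 1461
    Σ(broken) = 3716 kJ
  Bonds formed (products):
    C=O: 4 × 821 = 3284
    O–H: 4 × 471 = 1884
    Σ(formed) = 5168 kJ
  ΔH_II = 3716 − 5168 = −1452 kJ
ΔH_I − ΔH_II = +1368 kJ, so reaction II has the more negative ΔH; |ΔH_I − ΔH_II| = 1368 kJ.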